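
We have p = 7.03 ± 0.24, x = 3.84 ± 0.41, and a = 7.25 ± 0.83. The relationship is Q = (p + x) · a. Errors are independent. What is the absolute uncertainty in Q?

9.66

Let u = p + x = 10.9. δu = √(δp² + δx²) = √(0.0576 + 0.168) = 0.475, so δu/u = 0.0437.
Q is then a monomial in u, a:
δQ/Q = √((δu/u)² + (1·δa/a)²) = √(0.00191 + 0.0131) = 0.123
Q = 78.8, so δQ = 0.123 × 78.8 = 9.66.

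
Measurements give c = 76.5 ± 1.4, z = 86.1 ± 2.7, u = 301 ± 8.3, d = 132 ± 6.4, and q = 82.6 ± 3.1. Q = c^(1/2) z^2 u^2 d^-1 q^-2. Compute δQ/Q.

0.123

Each factor contributes (exponent × relative error)² to (δQ/Q)²:
  (½·δc/c)² = (0.5×0.0183)² = 8.37e-05;  (2·δz/z)² = (2×0.0314)² = 0.00393;  (2·δu/u)² = (2×0.0276)² = 0.00304;  (-1·δd/d)² = (-1×0.0485)² = 0.00235;  (-2·δq/q)² = (-2×0.0375)² = 0.00563
δQ/Q = √(0.0150) = 0.123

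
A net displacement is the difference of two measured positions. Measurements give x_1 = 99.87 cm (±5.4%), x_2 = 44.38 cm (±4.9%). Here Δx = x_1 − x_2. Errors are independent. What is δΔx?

Sums and differences: (δΔx)² = Σ (cᵢ δxᵢ)².
  (δx_1)² = 29.1;  (δx_2)² = 4.73
δΔx = √(33.8) = 5.81 cm

5.81 cm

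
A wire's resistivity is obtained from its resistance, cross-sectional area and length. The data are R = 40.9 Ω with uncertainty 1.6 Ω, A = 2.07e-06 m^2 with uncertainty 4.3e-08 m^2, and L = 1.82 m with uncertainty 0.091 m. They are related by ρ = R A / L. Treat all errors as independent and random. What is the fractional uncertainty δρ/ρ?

0.0668

For a monomial ρ ∝ R, A, L^-1, fractional errors add in quadrature:
  (1·δR/R)² = (1×0.0391)² = 0.00153;  (1·δA/A)² = (1×0.0208)² = 0.000432;  (-1·δL/L)² = (-1×0.0500)² = 0.00250
δρ/ρ = √(0.00446) = 0.0668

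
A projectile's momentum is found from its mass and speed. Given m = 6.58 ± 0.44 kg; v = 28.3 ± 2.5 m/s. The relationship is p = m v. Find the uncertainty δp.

Each factor contributes (exponent × relative error)² to (δp/p)²:
  (1·δm/m)² = (1×0.0669)² = 0.00447;  (1·δv/v)² = (1×0.0883)² = 0.00780
δp/p = √(0.0123) = 0.111
p = 186 kg·m/s, so δp = 0.111 × 186 = 20.6 kg·m/s.

20.6 kg·m/s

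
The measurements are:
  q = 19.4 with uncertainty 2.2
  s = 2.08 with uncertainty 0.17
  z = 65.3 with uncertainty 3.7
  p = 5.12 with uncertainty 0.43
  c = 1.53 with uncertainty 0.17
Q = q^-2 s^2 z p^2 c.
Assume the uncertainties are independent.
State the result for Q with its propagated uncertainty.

30.1 ± 10.5

Products/powers → add relative errors in quadrature, weighted by exponent:
  (-2·δq/q)² = (-2×0.113)² = 0.0514;  (2·δs/s)² = (2×0.0817)² = 0.0267;  (1·δz/z)² = (1×0.0567)² = 0.00321;  (2·δp/p)² = (2×0.0840)² = 0.0282;  (1·δc/c)² = (1×0.111)² = 0.0123
δQ/Q = √(0.122) = 0.349
Q = 30.1, so δQ = 0.349 × 30.1 = 10.5.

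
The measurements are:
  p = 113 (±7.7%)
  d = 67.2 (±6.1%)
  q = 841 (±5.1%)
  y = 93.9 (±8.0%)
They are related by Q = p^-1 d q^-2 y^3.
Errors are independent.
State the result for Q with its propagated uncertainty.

Products/powers → add relative errors in quadrature, weighted by exponent:
  (-1·δp/p)² = (-1×0.0770)² = 0.00593;  (1·δd/d)² = (1×0.0610)² = 0.00372;  (-2·δq/q)² = (-2×0.0510)² = 0.0104;  (3·δy/y)² = (3×0.0800)² = 0.0576
δQ/Q = √(0.0777) = 0.279
Q = 0.696, so δQ = 0.279 × 0.696 = 0.194.

0.696 ± 0.194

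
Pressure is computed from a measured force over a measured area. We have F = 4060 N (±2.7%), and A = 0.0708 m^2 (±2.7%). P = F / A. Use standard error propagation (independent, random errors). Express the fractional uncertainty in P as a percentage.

Each factor contributes (exponent × relative error)² to (δP/P)²:
  (1·δF/F)² = (1×0.0270)² = 0.000729;  (-1·δA/A)² = (-1×0.0270)² = 0.000729
δP/P = √(0.00146) = 0.0382

3.82%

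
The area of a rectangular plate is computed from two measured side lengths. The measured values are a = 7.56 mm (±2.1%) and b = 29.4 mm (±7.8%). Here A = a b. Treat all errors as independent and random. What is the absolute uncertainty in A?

18.0 mm^2

Since A is a product/quotient, work with relative uncertainties:
  (1·δa/a)² = (1×0.0210)² = 0.000441;  (1·δb/b)² = (1×0.0780)² = 0.00608
δA/A = √(0.00653) = 0.0808
A = 222 mm^2, so δA = 0.0808 × 222 = 18.0 mm^2.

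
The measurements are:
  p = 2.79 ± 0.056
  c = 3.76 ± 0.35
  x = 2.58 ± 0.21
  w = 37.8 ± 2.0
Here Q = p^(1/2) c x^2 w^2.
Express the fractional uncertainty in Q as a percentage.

21.6%

Products/powers → add relative errors in quadrature, weighted by exponent:
  (½·δp/p)² = (0.5×0.0201)² = 0.000101;  (1·δc/c)² = (1×0.0931)² = 0.00866;  (2·δx/x)² = (2×0.0814)² = 0.0265;  (2·δw/w)² = (2×0.0529)² = 0.0112
δQ/Q = √(0.0465) = 0.216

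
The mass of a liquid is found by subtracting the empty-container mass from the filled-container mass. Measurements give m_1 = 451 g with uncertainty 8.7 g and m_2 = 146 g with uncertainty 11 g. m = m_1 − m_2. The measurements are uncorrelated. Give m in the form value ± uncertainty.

305 ± 14.0 g

m is a linear combination, so absolute uncertainties add in quadrature:
  (δm_1)² = 75.7;  (δm_2)² = 121
δm = √(197) = 14.0 g
m = 305 g.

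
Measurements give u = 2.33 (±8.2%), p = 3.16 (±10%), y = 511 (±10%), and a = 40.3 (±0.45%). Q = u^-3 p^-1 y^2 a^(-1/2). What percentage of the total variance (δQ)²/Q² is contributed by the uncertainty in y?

(δQ/Q)² = (-3·δu/u)² + (-1·δp/p)² + (2·δy/y)² + (−½·δa/a)²
  u term: (-3×0.0820)² = 0.0605
  p term: (-1×0.100)² = 0.0100
  y term: (2×0.100)² = 0.0400
  a term: (-0.5×0.00450)² = 5.06e-06
Total = 0.111. Share from y = 0.0400/0.111 = 0.362.

36.2%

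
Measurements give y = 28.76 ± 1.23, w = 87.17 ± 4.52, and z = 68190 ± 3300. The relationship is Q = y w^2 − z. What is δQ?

24700

Let p = y·w^2 = 218500. δp/p = √((1·δy/y)² + (2·δw/w)²) = √(0.00183 + 0.0108) = 0.112, so δp = 24500.
Q = p − z: δQ = √(δp² + δz²) = √(6.01e+08 + 1.09e+07) = 24700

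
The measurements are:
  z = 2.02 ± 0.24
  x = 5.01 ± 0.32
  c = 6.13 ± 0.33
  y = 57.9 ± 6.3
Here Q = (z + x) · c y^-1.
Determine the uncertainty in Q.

Let u = z + x = 7.03. δu = √(δz² + δx²) = √(0.0576 + 0.102) = 0.400, so δu/u = 0.0569.
Q is then a monomial in u, c, y:
δQ/Q = √((δu/u)² + (1·δc/c)² + (-1·δy/y)²) = √(0.00324 + 0.00290 + 0.0118) = 0.134
Q = 0.744, so δQ = 0.134 × 0.744 = 0.0998.

0.0998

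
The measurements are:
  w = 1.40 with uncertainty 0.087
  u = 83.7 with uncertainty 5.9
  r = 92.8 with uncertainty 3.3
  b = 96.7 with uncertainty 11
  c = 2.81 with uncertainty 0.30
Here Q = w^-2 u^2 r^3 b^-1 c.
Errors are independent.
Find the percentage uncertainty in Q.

26.7%

For a monomial Q ∝ w^-2, u^2, r^3, b^-1, c, fractional errors add in quadrature:
  (-2·δw/w)² = (-2×0.0621)² = 0.0154;  (2·δu/u)² = (2×0.0705)² = 0.0199;  (3·δr/r)² = (3×0.0356)² = 0.0114;  (-1·δb/b)² = (-1×0.114)² = 0.0129;  (1·δc/c)² = (1×0.107)² = 0.0114
δQ/Q = √(0.0710) = 0.267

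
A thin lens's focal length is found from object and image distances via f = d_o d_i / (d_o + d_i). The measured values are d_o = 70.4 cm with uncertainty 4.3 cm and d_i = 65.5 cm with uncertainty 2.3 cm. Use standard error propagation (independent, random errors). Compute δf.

∂f/∂d_o = (d_i/(d_o+d_i))² = 0.232;  ∂f/∂d_i = (d_o/(d_o+d_i))² = 0.268
δf = √((∂f/∂d_o · δd_o)² + (∂f/∂d_i · δd_i)²) = √(0.998 + 0.381) = 1.17 cm

1.17 cm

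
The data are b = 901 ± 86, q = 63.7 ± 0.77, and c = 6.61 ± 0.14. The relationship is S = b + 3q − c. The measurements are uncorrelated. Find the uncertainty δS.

S is a linear combination, so absolute uncertainties add in quadrature:
  (δb)² = 7400;  (3·δq)² = 5.34;  (δc)² = 0.0196
δS = √(7400) = 86.0

86.0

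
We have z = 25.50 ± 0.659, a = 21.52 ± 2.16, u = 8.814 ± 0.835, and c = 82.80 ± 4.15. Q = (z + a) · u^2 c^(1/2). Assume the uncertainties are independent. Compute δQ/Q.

Let w = z + a = 47.02. δw = √(δz² + δa²) = √(0.434 + 4.67) = 2.26, so δw/w = 0.0480.
Q is then a monomial in w, u, c:
δQ/Q = √((δw/w)² + (2·δu/u)² + (½·δc/c)²) = √(0.00231 + 0.0359 + 0.000628) = 0.197

0.197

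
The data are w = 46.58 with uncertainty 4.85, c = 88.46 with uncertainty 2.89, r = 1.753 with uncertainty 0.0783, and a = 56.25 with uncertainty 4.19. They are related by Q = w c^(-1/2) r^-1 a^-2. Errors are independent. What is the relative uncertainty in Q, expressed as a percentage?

Each factor contributes (exponent × relative error)² to (δQ/Q)²:
  (1·δw/w)² = (1×0.104)² = 0.0108;  (−½·δc/c)² = (-0.5×0.0327)² = 0.000267;  (-1·δr/r)² = (-1×0.0447)² = 0.00200;  (-2·δa/a)² = (-2×0.0745)² = 0.0222
δQ/Q = √(0.0353) = 0.188

18.8%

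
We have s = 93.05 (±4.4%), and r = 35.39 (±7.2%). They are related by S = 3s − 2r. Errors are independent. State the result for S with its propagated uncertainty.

Each term contributes (cᵢ δxᵢ)² to (δS)²:
  (3·δs)² = 151;  (2·δr)² = 26.0
δS = √(177) = 13.3
S = 208.4.

208.4 ± 13.3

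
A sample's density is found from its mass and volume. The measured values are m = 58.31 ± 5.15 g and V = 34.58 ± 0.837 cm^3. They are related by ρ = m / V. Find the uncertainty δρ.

0.154 g/cm^3

For a monomial ρ ∝ m, V^-1, fractional errors add in quadrature:
  (1·δm/m)² = (1×0.0883)² = 0.00780;  (-1·δV/V)² = (-1×0.0242)² = 0.000586
δρ/ρ = √(0.00839) = 0.0916
ρ = 1.686 g/cm^3, so δρ = 0.0916 × 1.686 = 0.154 g/cm^3.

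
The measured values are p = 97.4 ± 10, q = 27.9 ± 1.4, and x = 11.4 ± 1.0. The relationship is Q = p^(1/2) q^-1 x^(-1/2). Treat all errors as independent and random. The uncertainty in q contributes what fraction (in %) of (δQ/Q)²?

(δQ/Q)² = (½·δp/p)² + (-1·δq/q)² + (−½·δx/x)²
  p term: (0.5×0.103)² = 0.00264
  q term: (-1×0.0502)² = 0.00252
  x term: (-0.5×0.0877)² = 0.00192
Total = 0.00708. Share from q = 0.00252/0.00708 = 0.356.

35.6%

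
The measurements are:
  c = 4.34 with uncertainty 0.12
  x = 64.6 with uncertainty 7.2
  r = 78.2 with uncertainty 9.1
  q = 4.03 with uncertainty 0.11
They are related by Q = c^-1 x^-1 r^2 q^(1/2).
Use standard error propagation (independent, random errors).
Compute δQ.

For a monomial Q ∝ c^-1, x^-1, r^2, q^(1/2), fractional errors add in quadrature:
  (-1·δc/c)² = (-1×0.0276)² = 0.000765;  (-1·δx/x)² = (-1×0.111)² = 0.0124;  (2·δr/r)² = (2×0.116)² = 0.0542;  (½·δq/q)² = (0.5×0.0273)² = 0.000186
δQ/Q = √(0.0675) = 0.260
Q = 43.8, so δQ = 0.260 × 43.8 = 11.4.

11.4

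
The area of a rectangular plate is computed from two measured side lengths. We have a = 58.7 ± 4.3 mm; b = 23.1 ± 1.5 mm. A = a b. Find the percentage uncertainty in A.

Each factor contributes (exponent × relative error)² to (δA/A)²:
  (1·δa/a)² = (1×0.0733)² = 0.00537;  (1·δb/b)² = (1×0.0649)² = 0.00422
δA/A = √(0.00958) = 0.0979

9.79%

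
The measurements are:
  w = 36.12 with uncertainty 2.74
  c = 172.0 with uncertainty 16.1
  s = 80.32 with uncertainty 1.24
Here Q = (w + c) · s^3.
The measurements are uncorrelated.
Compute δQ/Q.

Let u = w + c = 208.1. δu = √(δw² + δc²) = √(7.51 + 259) = 16.3, so δu/u = 0.0785.
Q is then a monomial in u, s:
δQ/Q = √((δu/u)² + (3·δs/s)²) = √(0.00616 + 0.00215) = 0.0911

0.0911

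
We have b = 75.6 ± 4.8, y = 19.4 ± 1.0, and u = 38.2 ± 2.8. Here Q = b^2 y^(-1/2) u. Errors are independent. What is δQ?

7380

Since Q is a product/quotient, work with relative uncertainties:
  (2·δb/b)² = (2×0.0635)² = 0.0161;  (−½·δy/y)² = (-0.5×0.0515)² = 0.000664;  (1·δu/u)² = (1×0.0733)² = 0.00537
δQ/Q = √(0.0222) = 0.149
Q = 49600, so δQ = 0.149 × 49600 = 7380.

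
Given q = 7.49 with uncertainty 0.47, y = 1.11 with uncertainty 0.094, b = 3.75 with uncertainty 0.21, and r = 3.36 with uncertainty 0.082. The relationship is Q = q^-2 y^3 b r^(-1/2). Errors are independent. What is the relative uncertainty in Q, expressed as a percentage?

Since Q is a product/quotient, work with relative uncertainties:
  (-2·δq/q)² = (-2×0.0628)² = 0.0158;  (3·δy/y)² = (3×0.0847)² = 0.0645;  (1·δb/b)² = (1×0.0560)² = 0.00314;  (−½·δr/r)² = (-0.5×0.0244)² = 0.000149
δQ/Q = √(0.0836) = 0.289

28.9%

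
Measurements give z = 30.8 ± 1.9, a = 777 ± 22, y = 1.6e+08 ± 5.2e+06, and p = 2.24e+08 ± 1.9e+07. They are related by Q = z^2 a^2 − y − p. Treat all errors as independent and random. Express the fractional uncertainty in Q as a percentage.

42.5%

Let w = z^2·a^2 = 5.73e+08. δw/w = √((2·δz/z)² + (2·δa/a)²) = √(0.0152 + 0.00321) = 0.136, so δw = 7.77e+07.
Q = w − y − p: δQ = √(δw² + δy² + δp²) = √(6.04e+15 + 2.7e+13 + 3.61e+14) = 8.02e+07
Q = 1.89e+08, so δQ/Q = 8.02e+07/1.89e+08 = 0.425.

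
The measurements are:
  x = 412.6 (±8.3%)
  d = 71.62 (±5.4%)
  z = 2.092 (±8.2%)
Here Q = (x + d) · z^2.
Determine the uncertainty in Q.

379

Let u = x + d = 484.2. δu = √(δx² + δd²) = √(1170 + 15.0) = 34.5, so δu/u = 0.0712.
Q is then a monomial in u, z:
δQ/Q = √((δu/u)² + (2·δz/z)²) = √(0.00507 + 0.0269) = 0.179
Q = 2119, so δQ = 0.179 × 2119 = 379.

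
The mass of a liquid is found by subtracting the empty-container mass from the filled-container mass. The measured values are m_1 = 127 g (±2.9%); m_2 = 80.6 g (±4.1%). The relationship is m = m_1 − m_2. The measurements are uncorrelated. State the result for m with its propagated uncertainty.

Sums and differences: (δm)² = Σ (cᵢ δxᵢ)².
  (δm_1)² = 13.6;  (δm_2)² = 10.9
δm = √(24.5) = 4.95 g
m = 46.4 g.

46.4 ± 4.95 g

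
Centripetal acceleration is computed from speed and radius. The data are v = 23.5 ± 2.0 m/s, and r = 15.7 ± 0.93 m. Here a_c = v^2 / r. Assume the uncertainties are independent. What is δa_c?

Relative error in a monomial: (δa_c/a_c)² = Σ (nᵢ · δxᵢ/xᵢ)².
  (2·δv/v)² = (2×0.0851)² = 0.0290;  (-1·δr/r)² = (-1×0.0592)² = 0.00351
δa_c/a_c = √(0.0325) = 0.180
a_c = 35.2 m/s^2, so δa_c = 0.180 × 35.2 = 6.34 m/s^2.

6.34 m/s^2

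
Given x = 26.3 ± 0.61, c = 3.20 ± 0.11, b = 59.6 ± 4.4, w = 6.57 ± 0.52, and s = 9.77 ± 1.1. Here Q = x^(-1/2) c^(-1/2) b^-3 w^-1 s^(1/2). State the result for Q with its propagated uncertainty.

(2.45 ± 0.595) × 10^-7

Q is a product of powers, so relative uncertainties combine in quadrature:
  (−½·δx/x)² = (-0.5×0.0232)² = 0.000134;  (−½·δc/c)² = (-0.5×0.0344)² = 0.000295;  (-3·δb/b)² = (-3×0.0738)² = 0.0491;  (-1·δw/w)² = (-1×0.0791)² = 0.00626;  (½·δs/s)² = (0.5×0.113)² = 0.00317
δQ/Q = √(0.0589) = 0.243
Q = 2.45e-07, so δQ = 0.243 × 2.45e-07 = 5.95e-08.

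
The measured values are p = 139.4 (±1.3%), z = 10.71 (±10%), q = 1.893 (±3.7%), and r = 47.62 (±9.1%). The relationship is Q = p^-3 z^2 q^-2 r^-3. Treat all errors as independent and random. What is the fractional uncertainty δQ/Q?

0.349

Q is a product of powers, so relative uncertainties combine in quadrature:
  (-3·δp/p)² = (-3×0.0130)² = 0.00152;  (2·δz/z)² = (2×0.100)² = 0.0400;  (-2·δq/q)² = (-2×0.0370)² = 0.00548;  (-3·δr/r)² = (-3×0.0910)² = 0.0745
δQ/Q = √(0.122) = 0.349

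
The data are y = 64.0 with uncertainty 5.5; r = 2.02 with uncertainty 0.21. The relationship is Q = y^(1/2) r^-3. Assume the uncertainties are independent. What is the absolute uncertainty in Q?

0.306

Since Q is a product/quotient, work with relative uncertainties:
  (½·δy/y)² = (0.5×0.0859)² = 0.00185;  (-3·δr/r)² = (-3×0.104)² = 0.0973
δQ/Q = √(0.0991) = 0.315
Q = 0.971, so δQ = 0.315 × 0.971 = 0.306.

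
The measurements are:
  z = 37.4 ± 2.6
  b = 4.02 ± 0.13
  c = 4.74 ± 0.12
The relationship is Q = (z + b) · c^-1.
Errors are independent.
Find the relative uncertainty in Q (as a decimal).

0.0678

Let u = z + b = 41.4. δu = √(δz² + δb²) = √(6.76 + 0.0169) = 2.60, so δu/u = 0.0629.
Q is then a monomial in u, c:
δQ/Q = √((δu/u)² + (-1·δc/c)²) = √(0.00395 + 0.000641) = 0.0678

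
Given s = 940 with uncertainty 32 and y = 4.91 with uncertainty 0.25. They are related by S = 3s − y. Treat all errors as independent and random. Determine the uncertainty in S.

Each term contributes (cᵢ δxᵢ)² to (δS)²:
  (3·δs)² = 9220;  (δy)² = 0.0625
δS = √(9220) = 96.0

96.0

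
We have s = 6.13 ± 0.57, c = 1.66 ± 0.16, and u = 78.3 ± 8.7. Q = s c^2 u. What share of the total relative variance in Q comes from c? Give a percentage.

(δQ/Q)² = (1·δs/s)² + (2·δc/c)² + (1·δu/u)²
  s term: (1×0.0930)² = 0.00865
  c term: (2×0.0964)² = 0.0372
  u term: (1×0.111)² = 0.0123
Total = 0.0582. Share from c = 0.0372/0.0582 = 0.639.

63.9%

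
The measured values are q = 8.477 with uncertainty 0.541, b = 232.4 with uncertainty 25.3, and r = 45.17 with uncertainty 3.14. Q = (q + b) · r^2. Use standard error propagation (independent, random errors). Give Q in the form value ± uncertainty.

491500 ± 85600

Let u = q + b = 240.9. δu = √(δq² + δb²) = √(0.293 + 640) = 25.3, so δu/u = 0.105.
Q is then a monomial in u, r:
δQ/Q = √((δu/u)² + (2·δr/r)²) = √(0.0110 + 0.0193) = 0.174
Q = 491500, so δQ = 0.174 × 491500 = 85600.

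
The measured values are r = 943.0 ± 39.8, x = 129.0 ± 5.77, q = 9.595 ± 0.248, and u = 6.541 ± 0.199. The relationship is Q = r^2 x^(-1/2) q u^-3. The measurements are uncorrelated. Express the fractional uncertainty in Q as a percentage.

For a monomial Q ∝ r^2, x^(-1/2), q, u^-3, fractional errors add in quadrature:
  (2·δr/r)² = (2×0.0422)² = 0.00713;  (−½·δx/x)² = (-0.5×0.0447)² = 0.000500;  (1·δq/q)² = (1×0.0258)² = 0.000668;  (-3·δu/u)² = (-3×0.0304)² = 0.00833
δQ/Q = √(0.0166) = 0.129

12.9%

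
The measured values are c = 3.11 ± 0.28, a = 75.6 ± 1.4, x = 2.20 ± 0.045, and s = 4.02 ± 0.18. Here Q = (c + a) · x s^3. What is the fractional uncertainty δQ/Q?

0.137

Let u = c + a = 78.7. δu = √(δc² + δa²) = √(0.0784 + 1.96) = 1.43, so δu/u = 0.0181.
Q is then a monomial in u, x, s:
δQ/Q = √((δu/u)² + (1·δx/x)² + (3·δs/s)²) = √(0.000329 + 0.000418 + 0.0180) = 0.137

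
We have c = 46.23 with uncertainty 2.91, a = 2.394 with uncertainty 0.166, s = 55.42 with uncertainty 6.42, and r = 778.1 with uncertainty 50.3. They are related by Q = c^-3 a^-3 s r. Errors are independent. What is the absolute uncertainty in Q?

0.00988

Q is a product of powers, so relative uncertainties combine in quadrature:
  (-3·δc/c)² = (-3×0.0629)² = 0.0357;  (-3·δa/a)² = (-3×0.0693)² = 0.0433;  (1·δs/s)² = (1×0.116)² = 0.0134;  (1·δr/r)² = (1×0.0646)² = 0.00418
δQ/Q = √(0.0965) = 0.311
Q = 0.03181, so δQ = 0.311 × 0.03181 = 0.00988.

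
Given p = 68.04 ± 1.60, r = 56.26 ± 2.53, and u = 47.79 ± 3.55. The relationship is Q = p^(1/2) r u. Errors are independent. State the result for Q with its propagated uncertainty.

22180 ± 1940

Relative error in a monomial: (δQ/Q)² = Σ (nᵢ · δxᵢ/xᵢ)².
  (½·δp/p)² = (0.5×0.0235)² = 0.000138;  (1·δr/r)² = (1×0.0450)² = 0.00202;  (1·δu/u)² = (1×0.0743)² = 0.00552
δQ/Q = √(0.00768) = 0.0876
Q = 22180, so δQ = 0.0876 × 22180 = 1940.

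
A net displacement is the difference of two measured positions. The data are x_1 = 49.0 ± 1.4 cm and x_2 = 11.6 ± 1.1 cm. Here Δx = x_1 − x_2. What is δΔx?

1.78 cm

Absolute uncertainties add in quadrature for a linear combination:
  (δx_1)² = 1.96;  (δx_2)² = 1.21
δΔx = √(3.17) = 1.78 cm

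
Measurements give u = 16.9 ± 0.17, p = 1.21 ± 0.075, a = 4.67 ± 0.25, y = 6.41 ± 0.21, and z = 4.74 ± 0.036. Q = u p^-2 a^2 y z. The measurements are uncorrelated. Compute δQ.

1280

Since Q is a product/quotient, work with relative uncertainties:
  (1·δu/u)² = (1×0.0101)² = 0.000101;  (-2·δp/p)² = (-2×0.0620)² = 0.0154;  (2·δa/a)² = (2×0.0535)² = 0.0115;  (1·δy/y)² = (1×0.0328)² = 0.00107;  (1·δz/z)² = (1×0.00759)² = 5.77e-05
δQ/Q = √(0.0281) = 0.168
Q = 7650, so δQ = 0.168 × 7650 = 1280.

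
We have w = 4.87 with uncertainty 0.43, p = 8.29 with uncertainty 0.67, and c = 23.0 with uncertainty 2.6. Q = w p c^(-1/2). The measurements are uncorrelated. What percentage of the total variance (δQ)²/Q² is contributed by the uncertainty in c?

18.2%

(δQ/Q)² = (1·δw/w)² + (1·δp/p)² + (−½·δc/c)²
  w term: (1×0.0883)² = 0.00780
  p term: (1×0.0808)² = 0.00653
  c term: (-0.5×0.113)² = 0.00319
Total = 0.0175. Share from c = 0.00319/0.0175 = 0.182.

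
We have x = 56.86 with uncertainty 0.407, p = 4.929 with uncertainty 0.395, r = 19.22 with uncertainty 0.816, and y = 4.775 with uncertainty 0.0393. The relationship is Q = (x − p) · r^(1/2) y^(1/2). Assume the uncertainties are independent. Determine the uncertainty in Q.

12.1

Let u = x − p = 51.93. δu = √(δx² + δp²) = √(0.166 + 0.156) = 0.567, so δu/u = 0.0109.
Q is then a monomial in u, r, y:
δQ/Q = √((δu/u)² + (½·δr/r)² + (½·δy/y)²) = √(0.000119 + 0.000451 + 1.69e-05) = 0.0242
Q = 497.5, so δQ = 0.0242 × 497.5 = 12.1.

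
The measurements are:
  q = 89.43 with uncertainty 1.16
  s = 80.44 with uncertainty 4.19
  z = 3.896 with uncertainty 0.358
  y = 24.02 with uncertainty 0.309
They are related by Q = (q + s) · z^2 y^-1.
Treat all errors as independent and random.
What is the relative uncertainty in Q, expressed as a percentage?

Let u = q + s = 169.9. δu = √(δq² + δs²) = √(1.35 + 17.6) = 4.35, so δu/u = 0.0256.
Q is then a monomial in u, z, y:
δQ/Q = √((δu/u)² + (2·δz/z)² + (-1·δy/y)²) = √(0.000655 + 0.0338 + 0.000165) = 0.186

18.6%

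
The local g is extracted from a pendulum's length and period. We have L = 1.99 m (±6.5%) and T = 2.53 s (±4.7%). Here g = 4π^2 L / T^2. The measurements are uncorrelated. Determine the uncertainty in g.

For a monomial g ∝ L, T^-2, fractional errors add in quadrature:
  (1·δL/L)² = (1×0.0650)² = 0.00423;  (-2·δT/T)² = (-2×0.0470)² = 0.00884
δg/g = √(0.0131) = 0.114
g = 12.3 m/s^2, so δg = 0.114 × 12.3 = 1.40 m/s^2.

1.40 m/s^2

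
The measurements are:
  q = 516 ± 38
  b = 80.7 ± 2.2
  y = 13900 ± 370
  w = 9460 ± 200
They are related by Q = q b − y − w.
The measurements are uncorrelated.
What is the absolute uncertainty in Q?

3300

Let p = q·b = 41600. δp/p = √((1·δq/q)² + (1·δb/b)²) = √(0.00542 + 0.000743) = 0.0785, so δp = 3270.
Q = p − y − w: δQ = √(δp² + δy² + δw²) = √(1.07e+07 + 1.37e+05 + 40000) = 3300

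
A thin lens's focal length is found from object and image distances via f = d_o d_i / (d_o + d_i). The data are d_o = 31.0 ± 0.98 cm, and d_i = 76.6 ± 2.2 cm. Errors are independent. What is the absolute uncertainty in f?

0.529 cm

∂f/∂d_o = (d_i/(d_o+d_i))² = 0.507;  ∂f/∂d_i = (d_o/(d_o+d_i))² = 0.0830
δf = √((∂f/∂d_o · δd_o)² + (∂f/∂d_i · δd_i)²) = √(0.247 + 0.0333) = 0.529 cm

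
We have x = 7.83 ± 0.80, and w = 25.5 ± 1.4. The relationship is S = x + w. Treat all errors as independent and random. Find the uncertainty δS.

1.61

S is a linear combination, so absolute uncertainties add in quadrature:
  (δx)² = 0.640;  (δw)² = 1.96
δS = √(2.60) = 1.61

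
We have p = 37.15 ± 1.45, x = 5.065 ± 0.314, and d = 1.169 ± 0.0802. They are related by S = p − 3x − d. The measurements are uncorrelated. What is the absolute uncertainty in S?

1.73

For a sum/difference, combine absolute errors in quadrature:
  (δp)² = 2.10;  (3·δx)² = 0.887;  (δd)² = 0.00643
δS = √(3.00) = 1.73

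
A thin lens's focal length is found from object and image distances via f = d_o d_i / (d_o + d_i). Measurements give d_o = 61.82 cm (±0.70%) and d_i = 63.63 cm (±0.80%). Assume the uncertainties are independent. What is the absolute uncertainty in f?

∂f/∂d_o = (d_i/(d_o+d_i))² = 0.257;  ∂f/∂d_i = (d_o/(d_o+d_i))² = 0.243
δf = √((∂f/∂d_o · δd_o)² + (∂f/∂d_i · δd_i)²) = √(0.0124 + 0.0153) = 0.166 cm

0.166 cm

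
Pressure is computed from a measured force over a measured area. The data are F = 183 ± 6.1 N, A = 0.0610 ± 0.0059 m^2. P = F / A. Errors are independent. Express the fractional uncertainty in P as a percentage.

10.2%

Since P is a product/quotient, work with relative uncertainties:
  (1·δF/F)² = (1×0.0333)² = 0.00111;  (-1·δA/A)² = (-1×0.0967)² = 0.00936
δP/P = √(0.0105) = 0.102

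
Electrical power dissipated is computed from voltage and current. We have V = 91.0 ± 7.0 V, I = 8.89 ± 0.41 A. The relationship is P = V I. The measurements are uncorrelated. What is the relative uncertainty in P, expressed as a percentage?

Products/powers → add relative errors in quadrature, weighted by exponent:
  (1·δV/V)² = (1×0.0769)² = 0.00592;  (1·δI/I)² = (1×0.0461)² = 0.00213
δP/P = √(0.00804) = 0.0897

8.97%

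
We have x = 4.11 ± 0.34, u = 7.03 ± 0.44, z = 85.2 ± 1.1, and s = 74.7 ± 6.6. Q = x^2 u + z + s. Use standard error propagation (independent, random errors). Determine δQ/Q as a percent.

Let p = x^2·u = 119. δp/p = √((2·δx/x)² + (1·δu/u)²) = √(0.0274 + 0.00392) = 0.177, so δp = 21.0.
Q = p + z + s: δQ = √(δp² + δz² + δs²) = √(441 + 1.21 + 43.6) = 22.0
Q = 279, so δQ/Q = 22.0/279 = 0.0791.

7.91%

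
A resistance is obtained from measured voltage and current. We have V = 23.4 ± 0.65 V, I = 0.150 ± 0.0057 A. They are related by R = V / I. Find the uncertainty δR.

Products/powers → add relative errors in quadrature, weighted by exponent:
  (1·δV/V)² = (1×0.0278)² = 0.000772;  (-1·δI/I)² = (-1×0.0380)² = 0.00144
δR/R = √(0.00222) = 0.0471
R = 156 Ω, so δR = 0.0471 × 156 = 7.34 Ω.

7.34 Ω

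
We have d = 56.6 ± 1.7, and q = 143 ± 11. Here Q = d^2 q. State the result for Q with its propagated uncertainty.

(4.58 ± 0.447) × 10^5

Since Q is a product/quotient, work with relative uncertainties:
  (2·δd/d)² = (2×0.0300)² = 0.00361;  (1·δq/q)² = (1×0.0769)² = 0.00592
δQ/Q = √(0.00953) = 0.0976
Q = 4.58e+05, so δQ = 0.0976 × 4.58e+05 = 44700.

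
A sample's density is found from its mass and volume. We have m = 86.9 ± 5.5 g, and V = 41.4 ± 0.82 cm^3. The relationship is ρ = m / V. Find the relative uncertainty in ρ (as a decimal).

0.0663

Products/powers → add relative errors in quadrature, weighted by exponent:
  (1·δm/m)² = (1×0.0633)² = 0.00401;  (-1·δV/V)² = (-1×0.0198)² = 0.000392
δρ/ρ = √(0.00440) = 0.0663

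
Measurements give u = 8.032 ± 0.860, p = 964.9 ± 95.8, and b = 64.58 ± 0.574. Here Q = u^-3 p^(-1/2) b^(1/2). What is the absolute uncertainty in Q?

Each factor contributes (exponent × relative error)² to (δQ/Q)²:
  (-3·δu/u)² = (-3×0.107)² = 0.103;  (−½·δp/p)² = (-0.5×0.0993)² = 0.00246;  (½·δb/b)² = (0.5×0.00889)² = 1.98e-05
δQ/Q = √(0.106) = 0.325
Q = 0.0004993, so δQ = 0.325 × 0.0004993 = 0.000162.

0.000162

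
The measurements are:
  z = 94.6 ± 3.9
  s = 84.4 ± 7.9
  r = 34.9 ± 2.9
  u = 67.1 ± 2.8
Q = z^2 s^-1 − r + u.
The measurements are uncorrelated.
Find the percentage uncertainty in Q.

10.0%

Let p = z^2·s^-1 = 106. δp/p = √((2·δz/z)² + (-1·δs/s)²) = √(0.00680 + 0.00876) = 0.125, so δp = 13.2.
Q = p − r + u: δQ = √(δp² + δr² + δu²) = √(175 + 8.41 + 7.84) = 13.8
Q = 138, so δQ/Q = 13.8/138 = 0.100.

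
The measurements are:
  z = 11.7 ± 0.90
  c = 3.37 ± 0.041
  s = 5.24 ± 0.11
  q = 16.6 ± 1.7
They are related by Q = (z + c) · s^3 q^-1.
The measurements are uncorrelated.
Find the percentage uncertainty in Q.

13.4%

Let u = z + c = 15.1. δu = √(δz² + δc²) = √(0.810 + 0.00168) = 0.901, so δu/u = 0.0598.
Q is then a monomial in u, s, q:
δQ/Q = √((δu/u)² + (3·δs/s)² + (-1·δq/q)²) = √(0.00357 + 0.00397 + 0.0105) = 0.134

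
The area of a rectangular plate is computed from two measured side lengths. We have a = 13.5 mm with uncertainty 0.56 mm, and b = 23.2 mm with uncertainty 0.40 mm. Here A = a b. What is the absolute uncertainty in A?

Products/powers → add relative errors in quadrature, weighted by exponent:
  (1·δa/a)² = (1×0.0415)² = 0.00172;  (1·δb/b)² = (1×0.0172)² = 0.000297
δA/A = √(0.00202) = 0.0449
A = 313 mm^2, so δA = 0.0449 × 313 = 14.1 mm^2.

14.1 mm^2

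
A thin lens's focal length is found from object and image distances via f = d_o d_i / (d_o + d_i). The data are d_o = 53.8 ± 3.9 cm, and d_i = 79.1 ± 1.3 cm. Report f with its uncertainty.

32.0 ± 1.40 cm

∂f/∂d_o = (d_i/(d_o+d_i))² = 0.354;  ∂f/∂d_i = (d_o/(d_o+d_i))² = 0.164
δf = √((∂f/∂d_o · δd_o)² + (∂f/∂d_i · δd_i)²) = √(1.91 + 0.0454) = 1.40 cm
f = 32.0 cm.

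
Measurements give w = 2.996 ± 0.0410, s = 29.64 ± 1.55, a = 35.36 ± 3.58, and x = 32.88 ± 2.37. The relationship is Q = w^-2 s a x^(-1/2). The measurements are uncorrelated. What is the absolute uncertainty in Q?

2.50

Each factor contributes (exponent × relative error)² to (δQ/Q)²:
  (-2·δw/w)² = (-2×0.0137)² = 0.000749;  (1·δs/s)² = (1×0.0523)² = 0.00273;  (1·δa/a)² = (1×0.101)² = 0.0103;  (−½·δx/x)² = (-0.5×0.0721)² = 0.00130
δQ/Q = √(0.0150) = 0.123
Q = 20.36, so δQ = 0.123 × 20.36 = 2.50.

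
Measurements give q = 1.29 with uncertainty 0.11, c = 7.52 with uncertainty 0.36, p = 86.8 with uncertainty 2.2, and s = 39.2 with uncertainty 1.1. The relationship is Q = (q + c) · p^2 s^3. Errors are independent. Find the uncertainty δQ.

4.28e+08

Let u = q + c = 8.81. δu = √(δq² + δc²) = √(0.0121 + 0.130) = 0.376, so δu/u = 0.0427.
Q is then a monomial in u, p, s:
δQ/Q = √((δu/u)² + (2·δp/p)² + (3·δs/s)²) = √(0.00183 + 0.00257 + 0.00709) = 0.107
Q = 4e+09, so δQ = 0.107 × 4e+09 = 4.28e+08.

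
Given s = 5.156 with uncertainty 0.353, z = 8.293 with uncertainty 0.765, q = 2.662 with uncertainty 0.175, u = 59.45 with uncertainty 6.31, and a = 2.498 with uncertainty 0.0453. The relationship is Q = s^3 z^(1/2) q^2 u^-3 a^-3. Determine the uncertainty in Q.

0.000348

Products/powers → add relative errors in quadrature, weighted by exponent:
  (3·δs/s)² = (3×0.0685)² = 0.0422;  (½·δz/z)² = (0.5×0.0922)² = 0.00213;  (2·δq/q)² = (2×0.0657)² = 0.0173;  (-3·δu/u)² = (-3×0.106)² = 0.101;  (-3·δa/a)² = (-3×0.0181)² = 0.00296
δQ/Q = √(0.166) = 0.407
Q = 0.0008540, so δQ = 0.407 × 0.0008540 = 0.000348.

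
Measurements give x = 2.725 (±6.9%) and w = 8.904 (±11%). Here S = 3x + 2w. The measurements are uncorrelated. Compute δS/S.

Each term contributes (cᵢ δxᵢ)² to (δS)²:
  (3·δx)² = 0.318;  (2·δw)² = 3.84
δS = √(4.16) = 2.04
S = 25.98, so δS/S = 2.04/25.98 = 0.0785.

0.0785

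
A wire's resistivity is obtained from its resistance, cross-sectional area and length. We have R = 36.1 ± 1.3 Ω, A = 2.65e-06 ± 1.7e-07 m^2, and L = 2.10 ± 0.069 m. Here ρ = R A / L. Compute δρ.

3.67e-06 Ω·m

ρ is a product of powers, so relative uncertainties combine in quadrature:
  (1·δR/R)² = (1×0.0360)² = 0.00130;  (1·δA/A)² = (1×0.0642)² = 0.00412;  (-1·δL/L)² = (-1×0.0329)² = 0.00108
δρ/ρ = √(0.00649) = 0.0806
ρ = 4.56e-05 Ω·m, so δρ = 0.0806 × 4.56e-05 = 3.67e-06 Ω·m.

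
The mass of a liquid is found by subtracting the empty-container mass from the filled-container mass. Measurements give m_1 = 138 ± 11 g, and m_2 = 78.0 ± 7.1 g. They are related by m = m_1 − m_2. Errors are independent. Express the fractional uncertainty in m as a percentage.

21.8%

Sums and differences: (δm)² = Σ (cᵢ δxᵢ)².
  (δm_1)² = 121;  (δm_2)² = 50.4
δm = √(171) = 13.1 g
m = 60.0 g, so δm/m = 13.1/60.0 = 0.218.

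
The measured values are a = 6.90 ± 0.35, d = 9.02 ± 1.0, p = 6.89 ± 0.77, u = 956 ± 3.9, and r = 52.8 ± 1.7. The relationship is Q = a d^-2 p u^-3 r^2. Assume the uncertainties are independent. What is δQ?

4.88e-07

Since Q is a product/quotient, work with relative uncertainties:
  (1·δa/a)² = (1×0.0507)² = 0.00257;  (-2·δd/d)² = (-2×0.111)² = 0.0492;  (1·δp/p)² = (1×0.112)² = 0.0125;  (-3·δu/u)² = (-3×0.00408)² = 0.000150;  (2·δr/r)² = (2×0.0322)² = 0.00415
δQ/Q = √(0.0685) = 0.262
Q = 1.86e-06, so δQ = 0.262 × 1.86e-06 = 4.88e-07.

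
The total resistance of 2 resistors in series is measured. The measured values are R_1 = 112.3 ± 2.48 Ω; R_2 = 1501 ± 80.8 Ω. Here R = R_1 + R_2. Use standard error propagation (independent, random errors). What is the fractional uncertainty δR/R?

0.0501

Absolute uncertainties add in quadrature for a linear combination:
  (δR_1)² = 6.15;  (δR_2)² = 6530
δR = √(6530) = 80.8 Ω
R = 1613 Ω, so δR/R = 80.8/1613 = 0.0501.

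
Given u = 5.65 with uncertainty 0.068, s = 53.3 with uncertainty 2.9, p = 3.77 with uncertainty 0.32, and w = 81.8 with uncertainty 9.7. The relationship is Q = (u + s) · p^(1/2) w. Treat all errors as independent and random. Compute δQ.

1270

Let h = u + s = 58.9. δh = √(δu² + δs²) = √(0.00462 + 8.41) = 2.90, so δh/h = 0.0492.
Q is then a monomial in h, p, w:
δQ/Q = √((δh/h)² + (½·δp/p)² + (1·δw/w)²) = √(0.00242 + 0.00180 + 0.0141) = 0.135
Q = 9360, so δQ = 0.135 × 9360 = 1270.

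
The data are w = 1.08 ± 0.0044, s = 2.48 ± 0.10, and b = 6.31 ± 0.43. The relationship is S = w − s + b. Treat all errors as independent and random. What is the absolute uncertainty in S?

S is a linear combination, so absolute uncertainties add in quadrature:
  (δw)² = 1.94e-05;  (δs)² = 0.0100;  (δb)² = 0.185
δS = √(0.195) = 0.441

0.441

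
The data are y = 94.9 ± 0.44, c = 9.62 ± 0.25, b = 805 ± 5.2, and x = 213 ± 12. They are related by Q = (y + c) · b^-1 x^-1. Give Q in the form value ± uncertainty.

Let u = y + c = 105. δu = √(δy² + δc²) = √(0.194 + 0.0625) = 0.506, so δu/u = 0.00484.
Q is then a monomial in u, b, x:
δQ/Q = √((δu/u)² + (-1·δb/b)² + (-1·δx/x)²) = √(2.34e-05 + 4.17e-05 + 0.00317) = 0.0569
Q = 0.000610, so δQ = 0.0569 × 0.000610 = 3.47e-05.

(6.10 ± 0.347) × 10^-4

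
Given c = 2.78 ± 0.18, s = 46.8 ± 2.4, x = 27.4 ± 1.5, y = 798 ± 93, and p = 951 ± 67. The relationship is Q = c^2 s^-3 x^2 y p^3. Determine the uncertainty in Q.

Relative error in a monomial: (δQ/Q)² = Σ (nᵢ · δxᵢ/xᵢ)².
  (2·δc/c)² = (2×0.0647)² = 0.0168;  (-3·δs/s)² = (-3×0.0513)² = 0.0237;  (2·δx/x)² = (2×0.0547)² = 0.0120;  (1·δy/y)² = (1×0.117)² = 0.0136;  (3·δp/p)² = (3×0.0705)² = 0.0447
δQ/Q = √(0.111) = 0.333
Q = 3.89e+10, so δQ = 0.333 × 3.89e+10 = 1.29e+10.

1.29e+10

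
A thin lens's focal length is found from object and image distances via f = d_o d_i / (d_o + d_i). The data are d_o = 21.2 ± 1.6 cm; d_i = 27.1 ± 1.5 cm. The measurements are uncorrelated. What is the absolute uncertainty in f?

∂f/∂d_o = (d_i/(d_o+d_i))² = 0.315;  ∂f/∂d_i = (d_o/(d_o+d_i))² = 0.193
δf = √((∂f/∂d_o · δd_o)² + (∂f/∂d_i · δd_i)²) = √(0.254 + 0.0835) = 0.581 cm

0.581 cm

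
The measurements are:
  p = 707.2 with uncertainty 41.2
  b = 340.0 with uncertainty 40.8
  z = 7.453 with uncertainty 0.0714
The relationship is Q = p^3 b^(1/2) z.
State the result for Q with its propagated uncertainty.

Products/powers → add relative errors in quadrature, weighted by exponent:
  (3·δp/p)² = (3×0.0583)² = 0.0305;  (½·δb/b)² = (0.5×0.120)² = 0.00360;  (1·δz/z)² = (1×0.00958)² = 9.18e-05
δQ/Q = √(0.0342) = 0.185
Q = 4.861e+10, so δQ = 0.185 × 4.861e+10 = 8.99e+09.

(4.861 ± 0.899) × 10^10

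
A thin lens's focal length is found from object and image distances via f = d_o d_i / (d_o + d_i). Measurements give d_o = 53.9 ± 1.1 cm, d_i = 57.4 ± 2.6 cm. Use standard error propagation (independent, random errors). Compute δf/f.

∂f/∂d_o = (d_i/(d_o+d_i))² = 0.266;  ∂f/∂d_i = (d_o/(d_o+d_i))² = 0.235
δf = √((∂f/∂d_o · δd_o)² + (∂f/∂d_i · δd_i)²) = √(0.0856 + 0.372) = 0.676 cm
f = 27.8 cm, so δf/f = 0.676/27.8 = 0.0243.

0.0243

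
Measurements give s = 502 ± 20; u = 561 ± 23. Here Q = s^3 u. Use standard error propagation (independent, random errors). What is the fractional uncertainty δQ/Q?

0.126

Products/powers → add relative errors in quadrature, weighted by exponent:
  (3·δs/s)² = (3×0.0398)² = 0.0143;  (1·δu/u)² = (1×0.0410)² = 0.00168
δQ/Q = √(0.0160) = 0.126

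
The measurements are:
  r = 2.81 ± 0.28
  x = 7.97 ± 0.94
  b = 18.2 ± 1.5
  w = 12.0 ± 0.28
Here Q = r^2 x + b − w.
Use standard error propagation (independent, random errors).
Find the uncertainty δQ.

Let p = r^2·x = 62.9. δp/p = √((2·δr/r)² + (1·δx/x)²) = √(0.0397 + 0.0139) = 0.232, so δp = 14.6.
Q = p + b − w: δQ = √(δp² + δb² + δw²) = √(212 + 2.25 + 0.0784) = 14.7

14.7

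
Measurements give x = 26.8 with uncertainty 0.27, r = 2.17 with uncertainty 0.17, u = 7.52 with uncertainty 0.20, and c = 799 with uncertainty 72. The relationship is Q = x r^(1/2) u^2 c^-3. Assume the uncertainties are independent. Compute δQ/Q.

0.278

Q is a product of powers, so relative uncertainties combine in quadrature:
  (1·δx/x)² = (1×0.0101)² = 0.000101;  (½·δr/r)² = (0.5×0.0783)² = 0.00153;  (2·δu/u)² = (2×0.0266)² = 0.00283;  (-3·δc/c)² = (-3×0.0901)² = 0.0731
δQ/Q = √(0.0775) = 0.278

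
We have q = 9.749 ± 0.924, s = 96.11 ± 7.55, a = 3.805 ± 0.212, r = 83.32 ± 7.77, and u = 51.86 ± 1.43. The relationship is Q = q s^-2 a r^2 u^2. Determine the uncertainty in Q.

20500

Each factor contributes (exponent × relative error)² to (δQ/Q)²:
  (1·δq/q)² = (1×0.0948)² = 0.00898;  (-2·δs/s)² = (-2×0.0786)² = 0.0247;  (1·δa/a)² = (1×0.0557)² = 0.00310;  (2·δr/r)² = (2×0.0933)² = 0.0348;  (2·δu/u)² = (2×0.0276)² = 0.00304
δQ/Q = √(0.0746) = 0.273
Q = 74980, so δQ = 0.273 × 74980 = 20500.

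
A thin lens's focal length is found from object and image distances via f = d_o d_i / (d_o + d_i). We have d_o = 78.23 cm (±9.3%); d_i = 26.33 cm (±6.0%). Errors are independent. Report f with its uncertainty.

∂f/∂d_o = (d_i/(d_o+d_i))² = 0.0634;  ∂f/∂d_i = (d_o/(d_o+d_i))² = 0.560
δf = √((∂f/∂d_o · δd_o)² + (∂f/∂d_i · δd_i)²) = √(0.213 + 0.782) = 0.997 cm
f = 19.70 cm.

19.70 ± 0.997 cm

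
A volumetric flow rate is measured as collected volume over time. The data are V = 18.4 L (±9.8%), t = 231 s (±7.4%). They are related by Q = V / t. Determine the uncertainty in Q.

Relative error in a monomial: (δQ/Q)² = Σ (nᵢ · δxᵢ/xᵢ)².
  (1·δV/V)² = (1×0.0980)² = 0.00960;  (-1·δt/t)² = (-1×0.0740)² = 0.00548
δQ/Q = √(0.0151) = 0.123
Q = 0.0797 L/s, so δQ = 0.123 × 0.0797 = 0.00978 L/s.

0.00978 L/s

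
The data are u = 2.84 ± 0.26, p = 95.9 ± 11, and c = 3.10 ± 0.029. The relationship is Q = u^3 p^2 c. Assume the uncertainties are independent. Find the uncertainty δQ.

Since Q is a product/quotient, work with relative uncertainties:
  (3·δu/u)² = (3×0.0915)² = 0.0754;  (2·δp/p)² = (2×0.115)² = 0.0526;  (1·δc/c)² = (1×0.00935)² = 8.75e-05
δQ/Q = √(0.128) = 0.358
Q = 6.53e+05, so δQ = 0.358 × 6.53e+05 = 2.34e+05.

2.34e+05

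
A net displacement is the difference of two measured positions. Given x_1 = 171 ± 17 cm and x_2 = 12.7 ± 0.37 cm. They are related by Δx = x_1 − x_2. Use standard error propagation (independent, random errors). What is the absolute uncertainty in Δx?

For a sum/difference, combine absolute errors in quadrature:
  (δx_1)² = 289;  (δx_2)² = 0.137
δΔx = √(289) = 17.0 cm

17.0 cm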